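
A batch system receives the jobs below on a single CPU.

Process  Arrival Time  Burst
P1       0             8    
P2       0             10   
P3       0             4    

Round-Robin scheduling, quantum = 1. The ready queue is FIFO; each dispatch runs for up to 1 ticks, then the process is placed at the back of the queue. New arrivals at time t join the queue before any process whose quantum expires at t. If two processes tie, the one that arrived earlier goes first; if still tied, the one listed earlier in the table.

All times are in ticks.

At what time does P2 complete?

Gantt: | P1 0-1 | P2 1-2 | P3 2-3 | P1 3-4 | P2 4-5 | P3 5-6 | P1 6-7 | P2 7-8 | P3 8-9 | P1 9-10 | P2 10-11 | P3 11-12 | P1 12-13 | P2 13-14 | P1 14-15 | P2 15-16 | P1 16-17 | P2 17-18 | P1 18-19 | P2 19-22 |
Completion: P1=19  P2=22  P3=12
Turnaround (C−A): P1=19  P2=22  P3=12

22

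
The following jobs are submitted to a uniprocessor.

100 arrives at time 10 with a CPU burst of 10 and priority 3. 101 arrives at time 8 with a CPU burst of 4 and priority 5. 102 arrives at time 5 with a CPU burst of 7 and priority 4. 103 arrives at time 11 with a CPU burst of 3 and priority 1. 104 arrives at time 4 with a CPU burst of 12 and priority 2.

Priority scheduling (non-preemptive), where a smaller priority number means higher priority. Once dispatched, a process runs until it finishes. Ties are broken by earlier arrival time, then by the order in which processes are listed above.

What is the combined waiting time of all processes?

66

Gantt: | idle 0-4 | 104 4-16 | 103 16-19 | 100 19-29 | 102 29-36 | 101 36-40 |
Completion: 100=29  101=40  102=36  103=19  104=16
Turnaround (C−A): 100=19  101=32  102=31  103=8  104=12
Waiting = turnaround − burst: 100=9, 101=28, 102=24, 103=5, 104=0
Total waiting = 9 + 28 + 24 + 5 + 0 = 66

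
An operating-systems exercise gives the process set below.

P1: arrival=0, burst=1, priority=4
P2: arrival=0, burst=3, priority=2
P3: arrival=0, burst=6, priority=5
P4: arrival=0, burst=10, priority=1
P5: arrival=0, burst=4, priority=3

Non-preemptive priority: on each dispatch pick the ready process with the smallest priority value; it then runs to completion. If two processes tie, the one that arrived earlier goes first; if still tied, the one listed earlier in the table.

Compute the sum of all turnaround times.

82

Gantt: | P4 0-10 | P2 10-13 | P5 13-17 | P1 17-18 | P3 18-24 |
Completion: P1=18  P2=13  P3=24  P4=10  P5=17
Turnaround (C−A): P1=18  P2=13  P3=24  P4=10  P5=17
Turnaround = completion − arrival: P1=18, P2=13, P3=24, P4=10, P5=17
Total turnaround = 18 + 13 + 24 + 10 + 17 = 82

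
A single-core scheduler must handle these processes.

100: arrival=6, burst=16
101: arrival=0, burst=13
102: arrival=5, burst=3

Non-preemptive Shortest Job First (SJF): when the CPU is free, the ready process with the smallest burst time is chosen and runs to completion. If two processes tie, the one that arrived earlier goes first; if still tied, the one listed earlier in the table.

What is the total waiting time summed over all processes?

Gantt: | 101 0-13 | 102 13-16 | 100 16-32 |
Completion: 100=32  101=13  102=16
Turnaround (C−A): 100=26  101=13  102=11
Waiting = turnaround − burst: 100=10, 101=0, 102=8
Total waiting = 10 + 0 + 8 = 18

18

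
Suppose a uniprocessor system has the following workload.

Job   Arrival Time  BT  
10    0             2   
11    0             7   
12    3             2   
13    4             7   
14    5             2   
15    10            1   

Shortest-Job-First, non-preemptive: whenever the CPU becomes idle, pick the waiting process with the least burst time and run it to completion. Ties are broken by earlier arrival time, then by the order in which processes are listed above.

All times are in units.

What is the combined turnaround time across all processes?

Schedule: | 10 0-2 | 11 2-9 | 12 9-11 | 15 11-12 | 14 12-14 | 13 14-21 |
Completion: 10=2  11=9  12=11  13=21  14=14  15=12
Turnaround = completion − arrival: 10=2, 11=9, 12=8, 13=17, 14=9, 15=2
Total turnaround = 2 + 9 + 8 + 17 + 9 + 2 = 47

47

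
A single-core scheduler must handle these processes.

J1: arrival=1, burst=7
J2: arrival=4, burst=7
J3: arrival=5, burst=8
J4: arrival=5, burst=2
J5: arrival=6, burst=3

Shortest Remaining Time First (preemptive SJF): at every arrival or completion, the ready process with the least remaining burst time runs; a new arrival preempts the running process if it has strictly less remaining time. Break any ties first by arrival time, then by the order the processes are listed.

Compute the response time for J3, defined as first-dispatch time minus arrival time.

15

Timeline: | idle 0-1 | J1 1-5 | J4 5-7 | J1 7-10 | J5 10-13 | J2 13-20 | J3 20-28 |
Completion: J1=10  J2=20  J3=28  J4=7  J5=13
Turnaround (C−A): J1=9  J2=16  J3=23  J4=2  J5=7
Response(J3) = first start − arrival = 20 − 5 = 15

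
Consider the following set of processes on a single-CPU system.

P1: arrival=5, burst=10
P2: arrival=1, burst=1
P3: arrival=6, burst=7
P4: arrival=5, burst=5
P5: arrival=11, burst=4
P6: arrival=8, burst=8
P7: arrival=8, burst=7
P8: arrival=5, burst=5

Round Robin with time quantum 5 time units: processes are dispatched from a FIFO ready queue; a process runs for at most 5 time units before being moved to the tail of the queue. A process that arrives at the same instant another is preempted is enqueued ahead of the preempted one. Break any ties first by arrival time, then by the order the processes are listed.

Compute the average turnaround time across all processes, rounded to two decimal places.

27.25

Gantt: | idle 0-1 | P2 1-2 | idle 2-5 | P1 5-10 | P4 10-15 | P8 15-20 | P3 20-25 | P6 25-30 | P7 30-35 | P1 35-40 | P5 40-44 | P3 44-46 | P6 46-49 | P7 49-51 |
Completion: P1=40  P2=2  P3=46  P4=15  P5=44  P6=49  P7=51  P8=20
Turnaround (C−A): P1=35  P2=1  P3=40  P4=10  P5=33  P6=41  P7=43  P8=15
Turnaround times: P1=35, P2=1, P3=40, P4=10, P5=33, P6=41, P7=43, P8=15
Average turnaround = (35+1+40+10+33+41+43+15) / 8 = 218/8 = 27.25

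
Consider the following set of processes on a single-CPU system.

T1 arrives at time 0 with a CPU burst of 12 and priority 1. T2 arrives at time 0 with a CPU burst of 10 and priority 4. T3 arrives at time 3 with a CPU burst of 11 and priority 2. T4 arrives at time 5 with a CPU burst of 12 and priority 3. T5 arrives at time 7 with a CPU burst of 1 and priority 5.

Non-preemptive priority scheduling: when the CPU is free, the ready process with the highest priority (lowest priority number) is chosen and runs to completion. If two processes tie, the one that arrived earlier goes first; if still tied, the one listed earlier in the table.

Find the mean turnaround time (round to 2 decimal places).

29.20

Timeline: | T1 0-12 | T3 12-23 | T4 23-35 | T2 35-45 | T5 45-46 |
Completion: T1=12  T2=45  T3=23  T4=35  T5=46
Turnaround (C−A): T1=12  T2=45  T3=20  T4=30  T5=39
Turnaround times: T1=12, T2=45, T3=20, T4=30, T5=39
Average turnaround = (12+45+20+30+39) / 5 = 146/5 = 29.20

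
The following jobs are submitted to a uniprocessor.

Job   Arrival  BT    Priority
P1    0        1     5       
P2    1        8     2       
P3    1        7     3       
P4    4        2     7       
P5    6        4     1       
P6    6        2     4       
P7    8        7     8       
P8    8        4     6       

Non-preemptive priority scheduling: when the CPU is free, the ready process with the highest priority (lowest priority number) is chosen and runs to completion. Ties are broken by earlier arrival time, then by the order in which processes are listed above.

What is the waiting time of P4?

22

Timeline: | P1 0-1 | P2 1-9 | P5 9-13 | P3 13-20 | P6 20-22 | P8 22-26 | P4 26-28 | P7 28-35 |
Completion: P1=1  P2=9  P3=20  P4=28  P5=13  P6=22  P7=35  P8=26
Turnaround (C−A): P1=1  P2=8  P3=19  P4=24  P5=7  P6=16  P7=27  P8=18
Waiting(P4) = turnaround − burst = 24 − 2 = 22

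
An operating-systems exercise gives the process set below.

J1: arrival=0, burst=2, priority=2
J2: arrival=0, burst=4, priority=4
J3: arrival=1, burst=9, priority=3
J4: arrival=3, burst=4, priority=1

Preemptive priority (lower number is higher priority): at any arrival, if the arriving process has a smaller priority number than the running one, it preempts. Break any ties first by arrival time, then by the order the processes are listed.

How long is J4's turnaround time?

4

Timeline: | J1 0-2 | J3 2-3 | J4 3-7 | J3 7-15 | J2 15-19 |
Completion: J1=2  J2=19  J3=15  J4=7
Turnaround (C−A): J1=2  J2=19  J3=14  J4=4
Turnaround(J4) = completion − arrival = 7 − 3 = 4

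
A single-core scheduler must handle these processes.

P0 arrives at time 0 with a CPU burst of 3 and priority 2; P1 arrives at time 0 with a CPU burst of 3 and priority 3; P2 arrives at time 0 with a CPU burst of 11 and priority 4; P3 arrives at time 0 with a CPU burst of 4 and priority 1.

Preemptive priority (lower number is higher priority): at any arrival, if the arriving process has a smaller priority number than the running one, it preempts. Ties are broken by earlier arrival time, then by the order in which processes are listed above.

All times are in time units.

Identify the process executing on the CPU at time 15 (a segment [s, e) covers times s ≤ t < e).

P2

Schedule: | P3 0-4 | P0 4-7 | P1 7-10 | P2 10-21 |
Completion: P0=7  P1=10  P2=21  P3=4
Turnaround (C−A): P0=7  P1=10  P2=21  P3=4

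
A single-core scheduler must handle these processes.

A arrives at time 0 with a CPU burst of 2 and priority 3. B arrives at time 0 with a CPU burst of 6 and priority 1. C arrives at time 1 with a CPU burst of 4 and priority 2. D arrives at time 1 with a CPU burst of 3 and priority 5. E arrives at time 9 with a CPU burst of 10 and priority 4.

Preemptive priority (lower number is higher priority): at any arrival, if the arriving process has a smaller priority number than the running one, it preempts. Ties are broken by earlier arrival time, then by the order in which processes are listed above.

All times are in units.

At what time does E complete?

22

Timeline: | B 0-6 | C 6-10 | A 10-12 | E 12-22 | D 22-25 |
Completion: A=12  B=6  C=10  D=25  E=22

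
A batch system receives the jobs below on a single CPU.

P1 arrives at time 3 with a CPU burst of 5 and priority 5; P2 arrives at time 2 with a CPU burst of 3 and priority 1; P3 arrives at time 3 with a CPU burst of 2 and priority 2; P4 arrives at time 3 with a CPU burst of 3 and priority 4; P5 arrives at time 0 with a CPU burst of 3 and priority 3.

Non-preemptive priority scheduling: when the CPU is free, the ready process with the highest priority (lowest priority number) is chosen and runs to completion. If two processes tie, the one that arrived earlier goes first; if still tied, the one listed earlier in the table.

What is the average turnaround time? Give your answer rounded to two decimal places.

Gantt: | P5 0-3 | P2 3-6 | P3 6-8 | P4 8-11 | P1 11-16 |
Completion: P1=16  P2=6  P3=8  P4=11  P5=3
Turnaround (C−A): P1=13  P2=4  P3=5  P4=8  P5=3
Turnaround times: P1=13, P2=4, P3=5, P4=8, P5=3
Average turnaround = (13+4+5+8+3) / 5 = 33/5 = 6.60

6.60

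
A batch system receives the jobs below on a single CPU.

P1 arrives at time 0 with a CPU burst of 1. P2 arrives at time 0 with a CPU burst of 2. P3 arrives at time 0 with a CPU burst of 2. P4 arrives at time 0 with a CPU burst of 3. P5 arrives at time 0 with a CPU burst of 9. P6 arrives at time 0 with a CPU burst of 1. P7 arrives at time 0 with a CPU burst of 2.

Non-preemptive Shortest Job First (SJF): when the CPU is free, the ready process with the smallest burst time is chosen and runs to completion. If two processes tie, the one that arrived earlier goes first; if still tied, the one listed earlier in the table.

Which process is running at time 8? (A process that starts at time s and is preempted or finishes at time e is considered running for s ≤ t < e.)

Schedule: | P1 0-1 | P6 1-2 | P2 2-4 | P3 4-6 | P7 6-8 | P4 8-11 | P5 11-20 |
Completion: P1=1  P2=4  P3=6  P4=11  P5=20  P6=2  P7=8
Turnaround (C−A): P1=1  P2=4  P3=6  P4=11  P5=20  P6=2  P7=8

P4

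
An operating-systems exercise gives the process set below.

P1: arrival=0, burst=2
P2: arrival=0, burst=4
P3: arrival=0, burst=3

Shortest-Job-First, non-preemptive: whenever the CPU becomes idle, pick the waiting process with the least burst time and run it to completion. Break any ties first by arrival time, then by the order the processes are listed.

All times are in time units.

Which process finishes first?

P1

Schedule: | P1 0-2 | P3 2-5 | P2 5-9 |
Completion: P1=2  P2=9  P3=5
Turnaround (C−A): P1=2  P2=9  P3=5
Finish order: P1 → P3 → P2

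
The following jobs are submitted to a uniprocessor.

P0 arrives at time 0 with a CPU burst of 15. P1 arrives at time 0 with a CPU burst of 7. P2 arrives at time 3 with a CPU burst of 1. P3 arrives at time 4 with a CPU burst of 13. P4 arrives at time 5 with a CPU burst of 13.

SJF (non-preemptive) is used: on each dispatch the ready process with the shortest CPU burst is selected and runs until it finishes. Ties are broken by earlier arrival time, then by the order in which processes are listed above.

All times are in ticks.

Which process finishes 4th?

Gantt: | P1 0-7 | P2 7-8 | P3 8-21 | P4 21-34 | P0 34-49 |
Completion: P0=49  P1=7  P2=8  P3=21  P4=34
Turnaround (C−A): P0=49  P1=7  P2=5  P3=17  P4=29
Finish order: P1 → P2 → P3 → P4 → P0

P4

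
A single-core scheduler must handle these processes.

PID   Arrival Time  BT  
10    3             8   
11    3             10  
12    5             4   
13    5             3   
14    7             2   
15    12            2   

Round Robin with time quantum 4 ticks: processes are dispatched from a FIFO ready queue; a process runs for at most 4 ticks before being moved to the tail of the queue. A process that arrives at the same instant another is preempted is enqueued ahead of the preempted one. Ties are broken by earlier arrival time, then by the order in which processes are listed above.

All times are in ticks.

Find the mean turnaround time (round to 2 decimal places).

Gantt: | idle 0-3 | 10 3-7 | 11 7-11 | 12 11-15 | 13 15-18 | 14 18-20 | 10 20-24 | 11 24-28 | 15 28-30 | 11 30-32 |
Completion: 10=24  11=32  12=15  13=18  14=20  15=30
Turnaround (C−A): 10=21  11=29  12=10  13=13  14=13  15=18
Turnaround times: 10=21, 11=29, 12=10, 13=13, 14=13, 15=18
Average turnaround = (21+29+10+13+13+18) / 6 = 104/6 = 17.33

17.33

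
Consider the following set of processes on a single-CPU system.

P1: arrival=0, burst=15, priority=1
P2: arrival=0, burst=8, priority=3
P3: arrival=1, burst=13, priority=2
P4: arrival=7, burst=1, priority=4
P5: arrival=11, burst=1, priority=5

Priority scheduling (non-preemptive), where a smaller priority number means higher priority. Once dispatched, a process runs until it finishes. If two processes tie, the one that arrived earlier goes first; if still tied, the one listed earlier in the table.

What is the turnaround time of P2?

Gantt: | P1 0-15 | P3 15-28 | P2 28-36 | P4 36-37 | P5 37-38 |
Completion: P1=15  P2=36  P3=28  P4=37  P5=38
Turnaround (C−A): P1=15  P2=36  P3=27  P4=30  P5=27
Turnaround(P2) = completion − arrival = 36 − 0 = 36

36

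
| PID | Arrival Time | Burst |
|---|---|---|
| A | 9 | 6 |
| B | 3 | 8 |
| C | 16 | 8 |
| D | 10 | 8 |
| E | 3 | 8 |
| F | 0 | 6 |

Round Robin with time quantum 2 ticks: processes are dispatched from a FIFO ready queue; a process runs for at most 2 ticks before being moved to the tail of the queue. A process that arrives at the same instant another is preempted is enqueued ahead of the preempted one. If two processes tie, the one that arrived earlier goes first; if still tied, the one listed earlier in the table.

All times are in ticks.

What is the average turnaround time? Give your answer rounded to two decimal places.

25.50

Schedule: | F 0-4 | B 4-6 | E 6-8 | F 8-10 | B 10-12 | E 12-14 | A 14-16 | D 16-18 | B 18-20 | E 20-22 | C 22-24 | A 24-26 | D 26-28 | B 28-30 | E 30-32 | C 32-34 | A 34-36 | D 36-38 | C 38-40 | D 40-42 | C 42-44 |
Completion: A=36  B=30  C=44  D=42  E=32  F=10
Turnaround (C−A): A=27  B=27  C=28  D=32  E=29  F=10
Turnaround times: A=27, B=27, C=28, D=32, E=29, F=10
Average turnaround = (27+27+28+32+29+10) / 6 = 153/6 = 25.50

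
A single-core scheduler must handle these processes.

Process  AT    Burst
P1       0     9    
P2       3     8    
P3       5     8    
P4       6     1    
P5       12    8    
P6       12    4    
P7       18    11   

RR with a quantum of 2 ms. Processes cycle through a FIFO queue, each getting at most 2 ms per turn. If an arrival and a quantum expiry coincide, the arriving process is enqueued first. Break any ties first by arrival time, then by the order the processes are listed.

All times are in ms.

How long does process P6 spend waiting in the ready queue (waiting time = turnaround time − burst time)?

Schedule: | P1 0-4 | P2 4-6 | P1 6-8 | P3 8-10 | P4 10-11 | P2 11-13 | P1 13-15 | P3 15-17 | P5 17-19 | P6 19-21 | P2 21-23 | P1 23-24 | P3 24-26 | P7 26-28 | P5 28-30 | P6 30-32 | P2 32-34 | P3 34-36 | P7 36-38 | P5 38-40 | P7 40-42 | P5 42-44 | P7 44-49 |
Completion: P1=24  P2=34  P3=36  P4=11  P5=44  P6=32  P7=49
Turnaround (C−A): P1=24  P2=31  P3=31  P4=5  P5=32  P6=20  P7=31
Waiting(P6) = turnaround − burst = 20 − 4 = 16

16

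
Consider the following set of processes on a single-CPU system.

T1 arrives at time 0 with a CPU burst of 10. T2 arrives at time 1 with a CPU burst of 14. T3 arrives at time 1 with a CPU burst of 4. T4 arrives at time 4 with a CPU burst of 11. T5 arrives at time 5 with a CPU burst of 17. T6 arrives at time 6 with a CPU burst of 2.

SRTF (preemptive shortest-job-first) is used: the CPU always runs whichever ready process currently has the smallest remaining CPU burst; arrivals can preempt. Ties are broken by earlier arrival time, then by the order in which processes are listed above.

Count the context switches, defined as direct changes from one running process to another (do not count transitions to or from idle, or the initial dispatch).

Timeline: | T1 0-1 | T3 1-5 | T1 5-6 | T6 6-8 | T1 8-16 | T4 16-27 | T2 27-41 | T5 41-58 |
Completion: T1=16  T2=41  T3=5  T4=27  T5=58  T6=8
Turnaround (C−A): T1=16  T2=40  T3=4  T4=23  T5=53  T6=2

7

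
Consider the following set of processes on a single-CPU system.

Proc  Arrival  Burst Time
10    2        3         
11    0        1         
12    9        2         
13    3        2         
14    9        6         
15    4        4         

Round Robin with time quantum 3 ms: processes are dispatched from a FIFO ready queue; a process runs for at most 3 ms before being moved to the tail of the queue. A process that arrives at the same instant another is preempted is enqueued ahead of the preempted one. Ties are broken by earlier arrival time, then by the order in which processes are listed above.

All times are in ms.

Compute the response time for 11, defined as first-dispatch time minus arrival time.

0

Schedule: | 11 0-1 | idle 1-2 | 10 2-5 | 13 5-7 | 15 7-10 | 12 10-12 | 14 12-15 | 15 15-16 | 14 16-19 |
Completion: 10=5  11=1  12=12  13=7  14=19  15=16
Response(11) = first start − arrival = 0 − 0 = 0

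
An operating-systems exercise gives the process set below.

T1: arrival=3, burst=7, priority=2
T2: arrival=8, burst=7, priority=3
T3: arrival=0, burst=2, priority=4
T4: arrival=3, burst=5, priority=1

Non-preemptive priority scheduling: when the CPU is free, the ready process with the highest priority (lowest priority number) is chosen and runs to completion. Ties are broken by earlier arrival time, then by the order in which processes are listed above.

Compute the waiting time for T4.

0

Gantt: | T3 0-2 | idle 2-3 | T4 3-8 | T1 8-15 | T2 15-22 |
Completion: T1=15  T2=22  T3=2  T4=8
Waiting(T4) = turnaround − burst = 5 − 5 = 0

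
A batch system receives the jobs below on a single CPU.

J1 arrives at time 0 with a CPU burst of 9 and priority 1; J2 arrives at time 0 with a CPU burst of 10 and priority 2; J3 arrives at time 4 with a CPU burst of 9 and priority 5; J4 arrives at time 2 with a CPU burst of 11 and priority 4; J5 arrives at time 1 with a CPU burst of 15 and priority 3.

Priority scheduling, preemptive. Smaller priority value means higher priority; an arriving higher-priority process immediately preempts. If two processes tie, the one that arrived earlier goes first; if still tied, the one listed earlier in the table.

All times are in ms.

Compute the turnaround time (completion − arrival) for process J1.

Schedule: | J1 0-9 | J2 9-19 | J5 19-34 | J4 34-45 | J3 45-54 |
Completion: J1=9  J2=19  J3=54  J4=45  J5=34
Turnaround (C−A): J1=9  J2=19  J3=50  J4=43  J5=33
Turnaround(J1) = completion − arrival = 9 − 0 = 9

9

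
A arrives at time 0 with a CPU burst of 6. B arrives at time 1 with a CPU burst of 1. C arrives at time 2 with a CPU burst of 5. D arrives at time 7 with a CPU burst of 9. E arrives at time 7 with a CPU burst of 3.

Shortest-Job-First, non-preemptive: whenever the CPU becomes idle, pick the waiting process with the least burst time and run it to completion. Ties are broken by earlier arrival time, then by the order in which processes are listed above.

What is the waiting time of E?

Timeline: | A 0-6 | B 6-7 | E 7-10 | C 10-15 | D 15-24 |
Completion: A=6  B=7  C=15  D=24  E=10
Waiting(E) = turnaround − burst = 3 − 3 = 0

0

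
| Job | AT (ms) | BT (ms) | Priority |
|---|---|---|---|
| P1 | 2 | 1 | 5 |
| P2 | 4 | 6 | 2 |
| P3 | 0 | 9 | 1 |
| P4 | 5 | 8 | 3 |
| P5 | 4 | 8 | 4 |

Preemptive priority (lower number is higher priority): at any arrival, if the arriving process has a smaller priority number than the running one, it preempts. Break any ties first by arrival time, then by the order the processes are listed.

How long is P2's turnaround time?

11

Timeline: | P3 0-9 | P2 9-15 | P4 15-23 | P5 23-31 | P1 31-32 |
Completion: P1=32  P2=15  P3=9  P4=23  P5=31
Turnaround(P2) = completion − arrival = 15 − 4 = 11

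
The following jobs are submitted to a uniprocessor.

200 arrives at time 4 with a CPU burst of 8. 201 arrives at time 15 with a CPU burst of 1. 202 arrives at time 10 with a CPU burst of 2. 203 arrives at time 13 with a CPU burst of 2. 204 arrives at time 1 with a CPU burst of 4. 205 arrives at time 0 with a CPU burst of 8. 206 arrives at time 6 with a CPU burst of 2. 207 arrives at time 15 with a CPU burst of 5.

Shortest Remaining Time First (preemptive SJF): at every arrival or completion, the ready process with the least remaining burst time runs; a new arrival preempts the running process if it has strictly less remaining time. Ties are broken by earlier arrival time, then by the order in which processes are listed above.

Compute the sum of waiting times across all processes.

Timeline: | 205 0-1 | 204 1-5 | 205 5-6 | 206 6-8 | 205 8-10 | 202 10-12 | 205 12-13 | 203 13-15 | 201 15-16 | 205 16-19 | 207 19-24 | 200 24-32 |
Completion: 200=32  201=16  202=12  203=15  204=5  205=19  206=8  207=24
Waiting = turnaround − burst: 200=20, 201=0, 202=0, 203=0, 204=0, 205=11, 206=0, 207=4
Total waiting = 20 + 0 + 0 + 0 + 0 + 11 + 0 + 4 = 35

35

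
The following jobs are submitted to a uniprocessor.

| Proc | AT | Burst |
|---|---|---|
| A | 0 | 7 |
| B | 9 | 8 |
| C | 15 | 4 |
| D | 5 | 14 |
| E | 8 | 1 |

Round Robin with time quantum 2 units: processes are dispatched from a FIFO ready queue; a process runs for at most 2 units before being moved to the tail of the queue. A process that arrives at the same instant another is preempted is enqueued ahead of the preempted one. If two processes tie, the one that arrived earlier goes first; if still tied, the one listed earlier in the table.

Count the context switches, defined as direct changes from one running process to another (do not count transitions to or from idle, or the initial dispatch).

14

Gantt: | A 0-6 | D 6-8 | A 8-9 | E 9-10 | D 10-12 | B 12-14 | D 14-16 | B 16-18 | C 18-20 | D 20-22 | B 22-24 | C 24-26 | D 26-28 | B 28-30 | D 30-34 |
Completion: A=9  B=30  C=26  D=34  E=10
Turnaround (C−A): A=9  B=21  C=11  D=29  E=2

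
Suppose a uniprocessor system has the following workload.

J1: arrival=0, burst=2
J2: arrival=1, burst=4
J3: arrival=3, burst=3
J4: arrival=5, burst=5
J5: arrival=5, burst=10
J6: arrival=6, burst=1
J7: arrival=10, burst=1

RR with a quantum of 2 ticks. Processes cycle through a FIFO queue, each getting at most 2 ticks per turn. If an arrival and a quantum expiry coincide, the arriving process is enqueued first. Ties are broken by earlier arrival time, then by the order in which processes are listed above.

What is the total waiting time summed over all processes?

42

Schedule: | J1 0-2 | J2 2-4 | J3 4-6 | J2 6-8 | J4 8-10 | J5 10-12 | J6 12-13 | J3 13-14 | J7 14-15 | J4 15-17 | J5 17-19 | J4 19-20 | J5 20-26 |
Completion: J1=2  J2=8  J3=14  J4=20  J5=26  J6=13  J7=15
Waiting = turnaround − burst: J1=0, J2=3, J3=8, J4=10, J5=11, J6=6, J7=4
Total waiting = 0 + 3 + 8 + 10 + 11 + 6 + 4 = 42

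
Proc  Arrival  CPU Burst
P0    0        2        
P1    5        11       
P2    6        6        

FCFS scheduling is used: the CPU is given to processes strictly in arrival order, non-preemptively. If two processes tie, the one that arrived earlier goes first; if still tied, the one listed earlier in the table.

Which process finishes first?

P0

Timeline: | P0 0-2 | idle 2-5 | P1 5-16 | P2 16-22 |
Completion: P0=2  P1=16  P2=22
Turnaround (C−A): P0=2  P1=11  P2=16
Finish order: P0 → P1 → P2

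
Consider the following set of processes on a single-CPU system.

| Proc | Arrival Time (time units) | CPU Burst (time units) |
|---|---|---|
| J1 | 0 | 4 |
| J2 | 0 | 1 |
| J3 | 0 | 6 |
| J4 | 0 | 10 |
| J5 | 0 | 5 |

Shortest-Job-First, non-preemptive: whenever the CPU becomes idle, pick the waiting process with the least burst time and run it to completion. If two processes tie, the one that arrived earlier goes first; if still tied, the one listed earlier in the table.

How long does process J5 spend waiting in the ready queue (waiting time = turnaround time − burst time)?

Gantt: | J2 0-1 | J1 1-5 | J5 5-10 | J3 10-16 | J4 16-26 |
Completion: J1=5  J2=1  J3=16  J4=26  J5=10
Turnaround (C−A): J1=5  J2=1  J3=16  J4=26  J5=10
Waiting(J5) = turnaround − burst = 10 − 5 = 5

5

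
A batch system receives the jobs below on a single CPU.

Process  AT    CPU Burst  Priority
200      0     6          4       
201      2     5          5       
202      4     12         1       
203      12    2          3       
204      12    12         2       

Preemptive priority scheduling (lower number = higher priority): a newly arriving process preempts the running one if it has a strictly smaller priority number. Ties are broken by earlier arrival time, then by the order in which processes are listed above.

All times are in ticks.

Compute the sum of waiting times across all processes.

76

Timeline: | 200 0-4 | 202 4-16 | 204 16-28 | 203 28-30 | 200 30-32 | 201 32-37 |
Completion: 200=32  201=37  202=16  203=30  204=28
Turnaround (C−A): 200=32  201=35  202=12  203=18  204=16
Waiting = turnaround − burst: 200=26, 201=30, 202=0, 203=16, 204=4
Total waiting = 26 + 30 + 0 + 16 + 4 = 76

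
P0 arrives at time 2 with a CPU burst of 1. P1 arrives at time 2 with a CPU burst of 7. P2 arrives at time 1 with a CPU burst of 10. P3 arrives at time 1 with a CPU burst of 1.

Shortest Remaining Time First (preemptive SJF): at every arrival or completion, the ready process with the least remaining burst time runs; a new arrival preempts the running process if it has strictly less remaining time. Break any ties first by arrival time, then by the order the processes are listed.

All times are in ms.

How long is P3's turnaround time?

Timeline: | idle 0-1 | P3 1-2 | P0 2-3 | P1 3-10 | P2 10-20 |
Completion: P0=3  P1=10  P2=20  P3=2
Turnaround(P3) = completion − arrival = 2 − 1 = 1

1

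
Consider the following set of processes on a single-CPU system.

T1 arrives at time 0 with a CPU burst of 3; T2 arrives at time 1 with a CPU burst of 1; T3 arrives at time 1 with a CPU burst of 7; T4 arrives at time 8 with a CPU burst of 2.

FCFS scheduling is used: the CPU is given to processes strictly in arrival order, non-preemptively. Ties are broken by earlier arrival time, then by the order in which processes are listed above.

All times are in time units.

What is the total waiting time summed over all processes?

8

Schedule: | T1 0-3 | T2 3-4 | T3 4-11 | T4 11-13 |
Completion: T1=3  T2=4  T3=11  T4=13
Waiting = turnaround − burst: T1=0, T2=2, T3=3, T4=3
Total waiting = 0 + 2 + 3 + 3 = 8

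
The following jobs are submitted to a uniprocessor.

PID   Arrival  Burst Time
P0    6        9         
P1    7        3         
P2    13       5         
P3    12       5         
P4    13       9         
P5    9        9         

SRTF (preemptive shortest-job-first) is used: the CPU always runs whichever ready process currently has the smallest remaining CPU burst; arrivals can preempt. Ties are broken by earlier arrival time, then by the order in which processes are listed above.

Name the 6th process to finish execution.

Gantt: | idle 0-6 | P0 6-7 | P1 7-10 | P0 10-12 | P3 12-17 | P2 17-22 | P0 22-28 | P5 28-37 | P4 37-46 |
Completion: P0=28  P1=10  P2=22  P3=17  P4=46  P5=37
Finish order: P1 → P3 → P2 → P0 → P5 → P4

P4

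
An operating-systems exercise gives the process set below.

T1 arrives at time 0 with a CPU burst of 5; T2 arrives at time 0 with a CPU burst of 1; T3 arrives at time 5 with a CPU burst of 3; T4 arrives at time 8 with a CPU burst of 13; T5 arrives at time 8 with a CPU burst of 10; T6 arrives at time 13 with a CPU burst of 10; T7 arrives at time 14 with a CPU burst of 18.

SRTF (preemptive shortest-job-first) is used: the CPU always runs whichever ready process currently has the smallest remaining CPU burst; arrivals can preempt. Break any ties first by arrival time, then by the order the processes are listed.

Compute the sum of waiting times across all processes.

Schedule: | T2 0-1 | T1 1-6 | T3 6-9 | T5 9-19 | T6 19-29 | T4 29-42 | T7 42-60 |
Completion: T1=6  T2=1  T3=9  T4=42  T5=19  T6=29  T7=60
Turnaround (C−A): T1=6  T2=1  T3=4  T4=34  T5=11  T6=16  T7=46
Waiting = turnaround − burst: T1=1, T2=0, T3=1, T4=21, T5=1, T6=6, T7=28
Total waiting = 1 + 0 + 1 + 21 + 1 + 6 + 28 = 58

58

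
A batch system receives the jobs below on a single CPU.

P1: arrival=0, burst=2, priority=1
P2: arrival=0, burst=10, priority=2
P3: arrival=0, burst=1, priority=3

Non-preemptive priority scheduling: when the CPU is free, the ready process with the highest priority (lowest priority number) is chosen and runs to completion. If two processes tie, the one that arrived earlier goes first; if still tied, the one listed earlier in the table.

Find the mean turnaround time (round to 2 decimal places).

9.00

Gantt: | P1 0-2 | P2 2-12 | P3 12-13 |
Completion: P1=2  P2=12  P3=13
Turnaround (C−A): P1=2  P2=12  P3=13
Turnaround times: P1=2, P2=12, P3=13
Average turnaround = (2+12+13) / 3 = 27/3 = 9.00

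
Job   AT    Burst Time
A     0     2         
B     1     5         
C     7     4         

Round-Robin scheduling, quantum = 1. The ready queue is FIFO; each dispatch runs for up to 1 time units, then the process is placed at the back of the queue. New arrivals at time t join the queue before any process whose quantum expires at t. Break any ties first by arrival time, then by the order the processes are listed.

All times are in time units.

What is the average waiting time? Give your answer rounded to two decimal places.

Gantt: | A 0-1 | B 1-2 | A 2-3 | B 3-7 | C 7-11 |
Completion: A=3  B=7  C=11
Waiting times: A=1, B=1, C=0
Average waiting = (1+1+0) / 3 = 2/3 = 0.67

0.67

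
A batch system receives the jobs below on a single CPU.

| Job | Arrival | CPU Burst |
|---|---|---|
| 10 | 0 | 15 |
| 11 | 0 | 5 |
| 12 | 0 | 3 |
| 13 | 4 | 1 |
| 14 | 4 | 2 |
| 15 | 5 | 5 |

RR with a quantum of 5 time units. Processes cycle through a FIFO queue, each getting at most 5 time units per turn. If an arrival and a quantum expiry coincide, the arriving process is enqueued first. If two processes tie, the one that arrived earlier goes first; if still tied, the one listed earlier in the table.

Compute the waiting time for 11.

5

Schedule: | 10 0-5 | 11 5-10 | 12 10-13 | 13 13-14 | 14 14-16 | 15 16-21 | 10 21-31 |
Completion: 10=31  11=10  12=13  13=14  14=16  15=21
Turnaround (C−A): 10=31  11=10  12=13  13=10  14=12  15=16
Waiting(11) = turnaround − burst = 10 − 5 = 5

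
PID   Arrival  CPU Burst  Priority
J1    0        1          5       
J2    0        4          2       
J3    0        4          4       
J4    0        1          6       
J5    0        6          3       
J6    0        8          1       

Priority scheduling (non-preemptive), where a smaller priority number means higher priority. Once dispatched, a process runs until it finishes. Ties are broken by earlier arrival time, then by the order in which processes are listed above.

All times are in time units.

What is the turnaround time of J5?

Timeline: | J6 0-8 | J2 8-12 | J5 12-18 | J3 18-22 | J1 22-23 | J4 23-24 |
Completion: J1=23  J2=12  J3=22  J4=24  J5=18  J6=8
Turnaround(J5) = completion − arrival = 18 − 0 = 18

18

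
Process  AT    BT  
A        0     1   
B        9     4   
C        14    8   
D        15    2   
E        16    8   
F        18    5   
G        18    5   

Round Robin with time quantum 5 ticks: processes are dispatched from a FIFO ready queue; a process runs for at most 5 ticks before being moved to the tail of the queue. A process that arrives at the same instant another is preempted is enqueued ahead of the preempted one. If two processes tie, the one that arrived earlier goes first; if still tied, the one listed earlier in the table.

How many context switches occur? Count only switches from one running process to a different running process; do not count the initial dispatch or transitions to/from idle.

6

Timeline: | A 0-1 | idle 1-9 | B 9-13 | idle 13-14 | C 14-19 | D 19-21 | E 21-26 | F 26-31 | G 31-36 | C 36-39 | E 39-42 |
Completion: A=1  B=13  C=39  D=21  E=42  F=31  G=36
Turnaround (C−A): A=1  B=4  C=25  D=6  E=26  F=13  G=18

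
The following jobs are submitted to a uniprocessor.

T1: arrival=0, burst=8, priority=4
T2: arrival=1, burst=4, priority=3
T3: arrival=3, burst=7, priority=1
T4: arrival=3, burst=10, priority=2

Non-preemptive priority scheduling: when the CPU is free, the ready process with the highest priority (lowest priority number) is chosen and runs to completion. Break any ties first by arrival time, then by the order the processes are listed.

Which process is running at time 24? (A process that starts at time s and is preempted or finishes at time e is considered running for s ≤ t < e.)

Timeline: | T1 0-8 | T3 8-15 | T4 15-25 | T2 25-29 |
Completion: T1=8  T2=29  T3=15  T4=25

T4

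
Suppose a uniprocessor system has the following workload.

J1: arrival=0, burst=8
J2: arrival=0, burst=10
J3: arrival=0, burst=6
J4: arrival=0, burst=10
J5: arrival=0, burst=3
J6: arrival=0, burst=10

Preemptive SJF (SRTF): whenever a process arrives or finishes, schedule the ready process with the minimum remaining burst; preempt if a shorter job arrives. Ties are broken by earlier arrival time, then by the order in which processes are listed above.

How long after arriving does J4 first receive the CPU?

27

Schedule: | J5 0-3 | J3 3-9 | J1 9-17 | J2 17-27 | J4 27-37 | J6 37-47 |
Completion: J1=17  J2=27  J3=9  J4=37  J5=3  J6=47
Response(J4) = first start − arrival = 27 − 0 = 27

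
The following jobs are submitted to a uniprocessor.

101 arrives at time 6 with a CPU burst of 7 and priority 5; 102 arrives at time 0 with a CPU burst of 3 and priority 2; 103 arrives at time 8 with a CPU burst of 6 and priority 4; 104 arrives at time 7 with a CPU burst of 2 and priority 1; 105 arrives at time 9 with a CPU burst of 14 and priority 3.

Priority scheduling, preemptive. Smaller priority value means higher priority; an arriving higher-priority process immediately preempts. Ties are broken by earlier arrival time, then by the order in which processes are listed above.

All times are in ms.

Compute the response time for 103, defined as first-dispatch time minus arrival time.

15

Schedule: | 102 0-3 | idle 3-6 | 101 6-7 | 104 7-9 | 105 9-23 | 103 23-29 | 101 29-35 |
Completion: 101=35  102=3  103=29  104=9  105=23
Response(103) = first start − arrival = 23 − 8 = 15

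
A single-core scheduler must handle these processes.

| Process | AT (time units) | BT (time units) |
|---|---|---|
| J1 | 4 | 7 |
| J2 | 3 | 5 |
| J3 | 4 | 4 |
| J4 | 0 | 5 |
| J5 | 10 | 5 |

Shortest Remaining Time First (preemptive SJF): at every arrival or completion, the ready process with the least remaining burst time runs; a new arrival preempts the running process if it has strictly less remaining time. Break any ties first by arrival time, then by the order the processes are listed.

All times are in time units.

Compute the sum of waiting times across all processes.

26

Gantt: | J4 0-5 | J3 5-9 | J2 9-14 | J5 14-19 | J1 19-26 |
Completion: J1=26  J2=14  J3=9  J4=5  J5=19
Turnaround (C−A): J1=22  J2=11  J3=5  J4=5  J5=9
Waiting = turnaround − burst: J1=15, J2=6, J3=1, J4=0, J5=4
Total waiting = 15 + 6 + 1 + 0 + 4 = 26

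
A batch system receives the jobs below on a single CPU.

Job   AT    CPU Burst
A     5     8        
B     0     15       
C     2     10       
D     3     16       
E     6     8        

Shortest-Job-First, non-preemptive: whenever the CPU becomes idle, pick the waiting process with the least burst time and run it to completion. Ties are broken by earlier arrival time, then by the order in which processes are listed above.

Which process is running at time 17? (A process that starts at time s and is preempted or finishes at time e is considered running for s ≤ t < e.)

A

Schedule: | B 0-15 | A 15-23 | E 23-31 | C 31-41 | D 41-57 |
Completion: A=23  B=15  C=41  D=57  E=31
Turnaround (C−A): A=18  B=15  C=39  D=54  E=25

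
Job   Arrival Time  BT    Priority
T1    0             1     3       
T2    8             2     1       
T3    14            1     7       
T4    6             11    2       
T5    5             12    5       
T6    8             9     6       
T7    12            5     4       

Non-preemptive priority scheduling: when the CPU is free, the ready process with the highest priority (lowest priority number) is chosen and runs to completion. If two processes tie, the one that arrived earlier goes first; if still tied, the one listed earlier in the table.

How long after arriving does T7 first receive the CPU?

18

Schedule: | T1 0-1 | idle 1-5 | T5 5-17 | T2 17-19 | T4 19-30 | T7 30-35 | T6 35-44 | T3 44-45 |
Completion: T1=1  T2=19  T3=45  T4=30  T5=17  T6=44  T7=35
Turnaround (C−A): T1=1  T2=11  T3=31  T4=24  T5=12  T6=36  T7=23
Response(T7) = first start − arrival = 30 − 12 = 18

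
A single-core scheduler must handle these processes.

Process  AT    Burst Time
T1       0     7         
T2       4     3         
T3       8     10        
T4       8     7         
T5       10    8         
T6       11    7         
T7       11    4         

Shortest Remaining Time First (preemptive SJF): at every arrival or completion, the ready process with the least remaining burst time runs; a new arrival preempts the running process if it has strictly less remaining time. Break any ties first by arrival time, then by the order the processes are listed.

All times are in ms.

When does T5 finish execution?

Gantt: | T1 0-7 | T2 7-10 | T4 10-11 | T7 11-15 | T4 15-21 | T6 21-28 | T5 28-36 | T3 36-46 |
Completion: T1=7  T2=10  T3=46  T4=21  T5=36  T6=28  T7=15
Turnaround (C−A): T1=7  T2=6  T3=38  T4=13  T5=26  T6=17  T7=4

36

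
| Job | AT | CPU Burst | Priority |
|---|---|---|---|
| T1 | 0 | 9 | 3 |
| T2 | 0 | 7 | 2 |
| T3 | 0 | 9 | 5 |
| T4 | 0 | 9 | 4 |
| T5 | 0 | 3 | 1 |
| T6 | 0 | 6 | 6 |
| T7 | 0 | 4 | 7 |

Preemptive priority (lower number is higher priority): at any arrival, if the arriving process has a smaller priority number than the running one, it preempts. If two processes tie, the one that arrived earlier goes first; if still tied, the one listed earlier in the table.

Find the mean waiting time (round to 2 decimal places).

20.00

Timeline: | T5 0-3 | T2 3-10 | T1 10-19 | T4 19-28 | T3 28-37 | T6 37-43 | T7 43-47 |
Completion: T1=19  T2=10  T3=37  T4=28  T5=3  T6=43  T7=47
Waiting times: T1=10, T2=3, T3=28, T4=19, T5=0, T6=37, T7=43
Average waiting = (10+3+28+19+0+37+43) / 7 = 140/7 = 20.00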